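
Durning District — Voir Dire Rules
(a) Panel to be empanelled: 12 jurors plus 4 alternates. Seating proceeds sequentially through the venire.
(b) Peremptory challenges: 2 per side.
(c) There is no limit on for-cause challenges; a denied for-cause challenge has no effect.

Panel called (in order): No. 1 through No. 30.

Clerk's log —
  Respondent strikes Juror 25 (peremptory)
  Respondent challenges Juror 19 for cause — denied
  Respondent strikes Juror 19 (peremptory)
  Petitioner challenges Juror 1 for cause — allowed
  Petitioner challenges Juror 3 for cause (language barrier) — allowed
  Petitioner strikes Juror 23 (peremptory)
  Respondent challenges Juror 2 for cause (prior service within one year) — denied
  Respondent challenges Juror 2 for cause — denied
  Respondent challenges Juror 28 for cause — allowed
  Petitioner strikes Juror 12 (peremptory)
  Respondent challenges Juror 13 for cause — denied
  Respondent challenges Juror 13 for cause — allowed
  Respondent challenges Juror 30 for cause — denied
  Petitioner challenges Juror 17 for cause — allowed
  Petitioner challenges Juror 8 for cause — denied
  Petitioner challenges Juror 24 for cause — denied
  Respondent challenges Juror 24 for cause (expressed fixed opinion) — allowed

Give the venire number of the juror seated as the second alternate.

Removed: #1, #3, #12, #13, #17, #19, #23, #24, #25, #28. (#2, #8, #30 stay — for-cause denied.)
Seating in order: seats 1–12 → #2, #4, #5, #6, #7, #8, #9, #10, #11, #14, #15, #16; alternates → #18, #20, #21, #22.
So alternate 2 is #20.

20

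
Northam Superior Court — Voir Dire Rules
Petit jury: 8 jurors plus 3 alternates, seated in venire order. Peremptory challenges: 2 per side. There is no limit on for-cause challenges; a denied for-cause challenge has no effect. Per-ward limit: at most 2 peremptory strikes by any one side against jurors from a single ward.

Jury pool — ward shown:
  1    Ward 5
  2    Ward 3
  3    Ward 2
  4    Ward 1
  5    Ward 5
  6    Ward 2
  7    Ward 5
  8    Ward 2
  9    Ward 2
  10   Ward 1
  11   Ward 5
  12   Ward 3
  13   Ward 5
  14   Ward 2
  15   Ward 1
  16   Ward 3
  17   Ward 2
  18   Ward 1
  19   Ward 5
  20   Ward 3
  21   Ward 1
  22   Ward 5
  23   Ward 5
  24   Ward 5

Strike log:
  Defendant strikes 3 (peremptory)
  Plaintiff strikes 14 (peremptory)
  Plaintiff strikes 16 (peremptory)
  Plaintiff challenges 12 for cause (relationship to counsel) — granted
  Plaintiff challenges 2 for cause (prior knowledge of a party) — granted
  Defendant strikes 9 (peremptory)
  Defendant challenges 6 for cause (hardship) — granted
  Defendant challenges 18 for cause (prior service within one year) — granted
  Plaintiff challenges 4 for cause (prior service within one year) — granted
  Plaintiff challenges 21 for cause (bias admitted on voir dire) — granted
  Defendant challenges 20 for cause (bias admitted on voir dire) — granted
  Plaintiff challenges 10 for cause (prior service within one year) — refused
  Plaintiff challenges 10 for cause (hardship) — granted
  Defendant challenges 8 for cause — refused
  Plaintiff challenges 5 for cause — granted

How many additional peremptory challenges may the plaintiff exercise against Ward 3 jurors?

Plaintiff peremptories so far: #14, #16 — 2 of 2 used, 0 left overall.
Against Ward 3: #16 — 1 used; per-ward cap 2 leaves 1.
Binding limit: min(0, 1) = 0.

0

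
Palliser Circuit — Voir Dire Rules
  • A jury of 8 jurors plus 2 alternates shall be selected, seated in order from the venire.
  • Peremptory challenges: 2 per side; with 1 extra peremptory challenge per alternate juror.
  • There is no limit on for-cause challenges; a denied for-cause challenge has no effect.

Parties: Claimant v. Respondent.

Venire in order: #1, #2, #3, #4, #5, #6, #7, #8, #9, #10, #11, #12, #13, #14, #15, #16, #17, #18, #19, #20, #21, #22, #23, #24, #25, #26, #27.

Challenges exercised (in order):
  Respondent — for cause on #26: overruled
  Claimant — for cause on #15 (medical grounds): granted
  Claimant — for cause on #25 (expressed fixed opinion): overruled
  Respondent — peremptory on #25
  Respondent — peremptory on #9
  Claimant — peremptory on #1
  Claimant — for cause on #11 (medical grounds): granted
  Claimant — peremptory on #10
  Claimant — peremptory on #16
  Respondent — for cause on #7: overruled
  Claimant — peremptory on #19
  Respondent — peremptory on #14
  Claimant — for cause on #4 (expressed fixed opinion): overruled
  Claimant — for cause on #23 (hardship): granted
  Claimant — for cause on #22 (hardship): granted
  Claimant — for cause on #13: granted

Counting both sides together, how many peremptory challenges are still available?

Claimant allotment: 2 base + 1 × 2 alternates = 4. Respondent allotment: 2 base + 1 × 2 alternates = 4.
Claimant peremptories used: #1, #10, #16, #19 — 4 (for-cause on #15, #25, #11, #4, #23, #22, #13 don't count).
Respondent peremptories used: #25, #9, #14 — 3 (for-cause on #26, #7 don't count).
Remaining: (4 − 4) + (4 − 3) = 1.

1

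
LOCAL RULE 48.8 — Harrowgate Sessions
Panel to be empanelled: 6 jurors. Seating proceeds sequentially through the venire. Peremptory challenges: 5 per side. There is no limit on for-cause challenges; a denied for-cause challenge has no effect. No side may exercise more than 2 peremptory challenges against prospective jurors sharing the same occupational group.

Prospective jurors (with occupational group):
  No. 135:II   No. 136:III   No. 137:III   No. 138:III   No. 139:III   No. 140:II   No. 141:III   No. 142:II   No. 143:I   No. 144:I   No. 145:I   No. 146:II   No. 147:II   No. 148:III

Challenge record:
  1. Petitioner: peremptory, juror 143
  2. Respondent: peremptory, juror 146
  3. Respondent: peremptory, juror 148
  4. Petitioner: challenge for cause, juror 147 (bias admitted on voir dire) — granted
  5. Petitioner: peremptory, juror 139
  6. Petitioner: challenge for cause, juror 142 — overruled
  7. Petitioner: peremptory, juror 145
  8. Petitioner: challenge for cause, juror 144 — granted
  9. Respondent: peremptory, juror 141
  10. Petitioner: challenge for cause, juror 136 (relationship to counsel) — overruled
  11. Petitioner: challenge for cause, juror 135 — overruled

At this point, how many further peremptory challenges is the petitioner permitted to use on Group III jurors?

Petitioner peremptories so far: #143, #139, #145 — 3 of 5 used, 2 left overall.
Against Group III: #139 — 1 used; per-group cap 2 leaves 1.
Binding limit: min(2, 1) = 1.

1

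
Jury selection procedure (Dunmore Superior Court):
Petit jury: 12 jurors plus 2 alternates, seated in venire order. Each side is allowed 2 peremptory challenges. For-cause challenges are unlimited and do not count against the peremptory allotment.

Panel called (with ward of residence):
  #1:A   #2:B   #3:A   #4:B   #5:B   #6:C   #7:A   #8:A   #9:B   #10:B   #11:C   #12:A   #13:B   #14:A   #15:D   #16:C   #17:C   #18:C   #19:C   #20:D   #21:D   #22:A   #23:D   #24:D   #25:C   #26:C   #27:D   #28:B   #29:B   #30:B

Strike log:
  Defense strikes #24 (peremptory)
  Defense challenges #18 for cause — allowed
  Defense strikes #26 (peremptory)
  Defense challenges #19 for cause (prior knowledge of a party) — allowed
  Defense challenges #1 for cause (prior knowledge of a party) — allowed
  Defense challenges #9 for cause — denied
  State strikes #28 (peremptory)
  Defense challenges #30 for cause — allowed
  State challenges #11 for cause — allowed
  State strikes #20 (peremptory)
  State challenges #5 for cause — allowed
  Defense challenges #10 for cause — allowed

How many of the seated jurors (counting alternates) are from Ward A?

Removed: #1, #5, #10, #11, #18, #19, #20, #24, #26, #28, #30.
Seated (14 incl. alternates): #2, #3, #4, #6, #7, #8, #9, #12, #13, #14, #15, #16, #17, #21.
Of those, in Ward A: #3, #7, #8, #12, #14 → 5.

5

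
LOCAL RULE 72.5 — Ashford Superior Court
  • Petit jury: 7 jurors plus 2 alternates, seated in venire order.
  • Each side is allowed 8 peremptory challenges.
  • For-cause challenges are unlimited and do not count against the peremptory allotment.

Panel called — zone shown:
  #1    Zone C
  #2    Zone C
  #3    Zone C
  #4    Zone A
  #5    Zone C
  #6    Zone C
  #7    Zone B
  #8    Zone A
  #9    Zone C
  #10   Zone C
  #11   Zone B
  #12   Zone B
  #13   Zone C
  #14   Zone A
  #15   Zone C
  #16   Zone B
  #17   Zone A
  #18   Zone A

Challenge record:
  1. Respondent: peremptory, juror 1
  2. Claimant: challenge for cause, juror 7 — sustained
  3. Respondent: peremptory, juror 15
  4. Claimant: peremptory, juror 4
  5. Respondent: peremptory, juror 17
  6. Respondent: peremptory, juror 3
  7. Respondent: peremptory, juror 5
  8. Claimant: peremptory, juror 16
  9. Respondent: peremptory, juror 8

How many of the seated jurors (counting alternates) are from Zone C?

5

Removed: #1, #3, #4, #5, #7, #8, #15, #16, #17.
Seated (9 incl. alternates): #2, #6, #9, #10, #11, #12, #13, #14, #18.
Of those, in Zone C: #2, #6, #9, #10, #13 → 5.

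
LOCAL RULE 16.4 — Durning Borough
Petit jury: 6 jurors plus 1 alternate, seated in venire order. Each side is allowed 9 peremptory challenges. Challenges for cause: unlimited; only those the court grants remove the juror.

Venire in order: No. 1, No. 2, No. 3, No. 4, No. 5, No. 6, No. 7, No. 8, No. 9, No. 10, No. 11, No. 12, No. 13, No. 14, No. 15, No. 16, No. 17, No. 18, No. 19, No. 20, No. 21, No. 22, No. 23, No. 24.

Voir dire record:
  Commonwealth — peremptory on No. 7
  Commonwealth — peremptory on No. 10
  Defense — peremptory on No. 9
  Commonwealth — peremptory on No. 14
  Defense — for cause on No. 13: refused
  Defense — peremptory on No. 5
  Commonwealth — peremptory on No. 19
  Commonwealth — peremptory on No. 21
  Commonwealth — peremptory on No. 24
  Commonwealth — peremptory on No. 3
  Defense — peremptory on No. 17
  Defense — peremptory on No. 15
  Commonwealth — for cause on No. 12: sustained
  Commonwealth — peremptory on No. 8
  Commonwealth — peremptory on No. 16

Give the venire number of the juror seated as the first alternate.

18

Removed: #3, #5, #7, #8, #9, #10, #12, #14, #15, #16, #17, #19, #21, #24. (#13 stays — for-cause denied.)
Seating in order: seats 1–6 → #1, #2, #4, #6, #11, #13; alternates → #18.
So alternate 1 is #18.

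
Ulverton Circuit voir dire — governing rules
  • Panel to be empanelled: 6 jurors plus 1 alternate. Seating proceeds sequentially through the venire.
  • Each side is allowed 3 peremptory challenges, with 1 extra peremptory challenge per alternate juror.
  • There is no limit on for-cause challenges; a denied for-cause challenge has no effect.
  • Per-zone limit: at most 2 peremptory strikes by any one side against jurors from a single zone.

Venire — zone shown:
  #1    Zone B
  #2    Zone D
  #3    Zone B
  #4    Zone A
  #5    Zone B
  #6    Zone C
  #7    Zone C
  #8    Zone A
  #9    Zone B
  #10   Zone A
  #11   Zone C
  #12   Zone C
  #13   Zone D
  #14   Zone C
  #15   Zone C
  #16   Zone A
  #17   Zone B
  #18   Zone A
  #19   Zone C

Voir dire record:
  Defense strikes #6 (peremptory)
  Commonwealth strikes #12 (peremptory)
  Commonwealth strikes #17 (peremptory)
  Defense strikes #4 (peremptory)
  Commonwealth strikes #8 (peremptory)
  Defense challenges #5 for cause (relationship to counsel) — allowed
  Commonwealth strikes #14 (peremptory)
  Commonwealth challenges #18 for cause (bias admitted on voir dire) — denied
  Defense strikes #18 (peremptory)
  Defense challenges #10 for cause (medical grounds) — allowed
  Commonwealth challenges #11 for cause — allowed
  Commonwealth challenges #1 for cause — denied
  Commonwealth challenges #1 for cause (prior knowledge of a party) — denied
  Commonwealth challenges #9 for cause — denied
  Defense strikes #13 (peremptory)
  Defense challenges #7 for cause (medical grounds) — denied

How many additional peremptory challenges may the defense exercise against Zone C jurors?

Defense peremptories so far: #6, #4, #18, #13 — 4 of 4 used, 0 left overall.
Against Zone C: #6 — 1 used; per-zone cap 2 leaves 1.
Binding limit: min(0, 1) = 0.

0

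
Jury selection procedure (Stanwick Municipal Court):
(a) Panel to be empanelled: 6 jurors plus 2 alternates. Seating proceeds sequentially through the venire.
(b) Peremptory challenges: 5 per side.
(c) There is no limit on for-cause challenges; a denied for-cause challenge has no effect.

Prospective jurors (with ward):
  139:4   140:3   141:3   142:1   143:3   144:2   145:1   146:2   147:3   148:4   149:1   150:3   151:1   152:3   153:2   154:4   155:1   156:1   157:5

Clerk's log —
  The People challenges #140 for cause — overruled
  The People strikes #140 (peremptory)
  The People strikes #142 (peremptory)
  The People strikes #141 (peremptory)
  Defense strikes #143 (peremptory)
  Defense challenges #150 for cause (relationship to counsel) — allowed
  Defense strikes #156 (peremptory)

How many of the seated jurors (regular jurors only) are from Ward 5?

0

Removed: #140, #141, #142, #143, #150, #156.
Seated jurors 1–6: #139, #144, #145, #146, #147, #148 (alternates #149, #151 not counted).
None of those are in Ward 5 → 0.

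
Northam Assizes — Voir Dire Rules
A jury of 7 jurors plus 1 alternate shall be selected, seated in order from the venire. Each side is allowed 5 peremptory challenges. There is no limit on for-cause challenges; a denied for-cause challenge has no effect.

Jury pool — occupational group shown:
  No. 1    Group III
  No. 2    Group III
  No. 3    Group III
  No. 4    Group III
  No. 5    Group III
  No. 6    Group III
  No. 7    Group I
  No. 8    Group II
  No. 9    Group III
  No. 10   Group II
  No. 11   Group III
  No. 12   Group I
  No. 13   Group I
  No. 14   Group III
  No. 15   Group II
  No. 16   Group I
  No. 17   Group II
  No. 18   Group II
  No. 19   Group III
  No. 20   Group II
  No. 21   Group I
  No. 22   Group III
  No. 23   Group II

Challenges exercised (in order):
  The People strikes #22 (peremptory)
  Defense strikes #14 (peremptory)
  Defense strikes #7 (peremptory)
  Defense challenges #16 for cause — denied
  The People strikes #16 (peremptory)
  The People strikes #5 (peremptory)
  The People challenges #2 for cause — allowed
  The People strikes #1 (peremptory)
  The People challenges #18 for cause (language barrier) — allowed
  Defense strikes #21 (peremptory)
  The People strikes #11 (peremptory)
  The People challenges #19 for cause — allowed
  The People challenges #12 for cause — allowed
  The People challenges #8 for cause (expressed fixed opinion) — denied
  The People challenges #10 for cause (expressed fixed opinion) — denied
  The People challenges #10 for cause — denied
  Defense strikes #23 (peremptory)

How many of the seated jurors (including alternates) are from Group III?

Removed: #1, #2, #5, #7, #11, #12, #14, #16, #18, #19, #21, #22, #23.
Seated (8 incl. alternates): #3, #4, #6, #8, #9, #10, #13, #15.
Of those, in Group III: #3, #4, #6, #9 → 4.

4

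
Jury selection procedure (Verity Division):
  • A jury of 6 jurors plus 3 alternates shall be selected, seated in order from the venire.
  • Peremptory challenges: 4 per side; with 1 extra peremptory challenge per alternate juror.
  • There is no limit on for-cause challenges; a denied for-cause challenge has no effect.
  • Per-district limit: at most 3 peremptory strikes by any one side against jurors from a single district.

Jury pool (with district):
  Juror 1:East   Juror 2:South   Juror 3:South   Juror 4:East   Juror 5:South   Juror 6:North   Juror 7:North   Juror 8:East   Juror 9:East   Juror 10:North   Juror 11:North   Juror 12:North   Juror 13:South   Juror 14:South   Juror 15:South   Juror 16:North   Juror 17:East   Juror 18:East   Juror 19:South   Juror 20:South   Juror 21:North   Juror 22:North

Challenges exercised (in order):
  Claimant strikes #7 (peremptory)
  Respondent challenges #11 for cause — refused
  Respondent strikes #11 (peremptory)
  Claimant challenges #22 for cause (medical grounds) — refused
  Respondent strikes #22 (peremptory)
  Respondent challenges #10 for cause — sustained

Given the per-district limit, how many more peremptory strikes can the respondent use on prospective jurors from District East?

Respondent peremptories so far: #11, #22 — 2 of 7 used, 5 left overall.
Against District East: none yet — per-district cap 3 leaves 3.
Binding limit: min(5, 3) = 3.

3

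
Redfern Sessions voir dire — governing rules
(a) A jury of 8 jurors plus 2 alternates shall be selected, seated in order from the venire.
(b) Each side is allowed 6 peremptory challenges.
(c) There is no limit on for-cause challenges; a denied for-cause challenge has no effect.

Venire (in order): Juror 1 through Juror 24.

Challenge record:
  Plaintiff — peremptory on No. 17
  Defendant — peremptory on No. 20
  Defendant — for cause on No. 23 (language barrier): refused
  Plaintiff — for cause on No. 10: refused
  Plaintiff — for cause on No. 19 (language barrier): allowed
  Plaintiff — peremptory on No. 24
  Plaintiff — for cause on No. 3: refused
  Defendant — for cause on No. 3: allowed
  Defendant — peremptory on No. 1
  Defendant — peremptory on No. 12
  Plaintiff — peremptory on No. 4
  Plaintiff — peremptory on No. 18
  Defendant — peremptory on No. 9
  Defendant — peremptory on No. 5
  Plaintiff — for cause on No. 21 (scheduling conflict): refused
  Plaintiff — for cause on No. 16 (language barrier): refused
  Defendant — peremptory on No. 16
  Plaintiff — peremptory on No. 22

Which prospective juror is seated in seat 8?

14

Removed: #1, #3, #4, #5, #9, #12, #16, #17, #18, #19, #20, #22, #24. (#10, #21, #23 stay — for-cause denied.)
Seating in order: seats 1–8 → #2, #6, #7, #8, #10, #11, #13, #14; alternates → #15, #21.
So seat 8 is #14.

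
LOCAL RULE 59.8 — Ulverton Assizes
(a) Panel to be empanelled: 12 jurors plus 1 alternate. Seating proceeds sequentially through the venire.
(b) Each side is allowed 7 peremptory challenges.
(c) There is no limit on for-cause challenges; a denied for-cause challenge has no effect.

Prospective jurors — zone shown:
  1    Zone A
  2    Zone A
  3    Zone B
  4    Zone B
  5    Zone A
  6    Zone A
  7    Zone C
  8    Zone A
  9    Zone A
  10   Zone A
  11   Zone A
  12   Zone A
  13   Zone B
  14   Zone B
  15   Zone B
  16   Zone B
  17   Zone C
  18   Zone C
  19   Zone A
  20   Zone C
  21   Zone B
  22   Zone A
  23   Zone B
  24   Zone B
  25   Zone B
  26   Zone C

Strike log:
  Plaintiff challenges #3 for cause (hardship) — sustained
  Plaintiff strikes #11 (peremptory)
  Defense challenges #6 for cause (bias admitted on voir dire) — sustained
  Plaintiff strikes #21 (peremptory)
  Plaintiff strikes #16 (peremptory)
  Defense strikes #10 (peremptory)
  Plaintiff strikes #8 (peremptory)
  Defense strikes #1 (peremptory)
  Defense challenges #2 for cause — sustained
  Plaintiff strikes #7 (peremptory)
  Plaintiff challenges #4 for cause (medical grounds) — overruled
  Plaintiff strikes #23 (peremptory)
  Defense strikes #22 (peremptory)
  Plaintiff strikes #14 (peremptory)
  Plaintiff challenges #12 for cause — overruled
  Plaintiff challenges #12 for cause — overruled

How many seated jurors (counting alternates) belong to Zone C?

Removed: #1, #2, #3, #6, #7, #8, #10, #11, #14, #16, #21, #22, #23.
Seated (13 incl. alternates): #4, #5, #9, #12, #13, #15, #17, #18, #19, #20, #24, #25, #26.
Of those, in Zone C: #17, #18, #20, #26 → 4.

4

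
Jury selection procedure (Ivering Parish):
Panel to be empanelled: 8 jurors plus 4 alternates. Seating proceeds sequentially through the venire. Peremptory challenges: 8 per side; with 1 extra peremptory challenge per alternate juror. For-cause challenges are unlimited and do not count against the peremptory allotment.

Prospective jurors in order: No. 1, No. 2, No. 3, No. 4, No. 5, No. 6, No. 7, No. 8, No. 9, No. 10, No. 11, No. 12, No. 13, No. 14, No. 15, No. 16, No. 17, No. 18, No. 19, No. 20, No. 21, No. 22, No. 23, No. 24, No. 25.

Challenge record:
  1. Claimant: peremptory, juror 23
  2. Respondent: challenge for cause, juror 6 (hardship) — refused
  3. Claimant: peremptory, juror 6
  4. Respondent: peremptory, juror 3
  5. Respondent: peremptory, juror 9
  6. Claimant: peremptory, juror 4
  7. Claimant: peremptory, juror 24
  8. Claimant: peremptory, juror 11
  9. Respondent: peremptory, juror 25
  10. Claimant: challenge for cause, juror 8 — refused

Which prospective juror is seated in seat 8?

13

Removed: #3, #4, #6, #9, #11, #23, #24, #25. (#8 stays — for-cause denied.)
Seating in order: seats 1–8 → #1, #2, #5, #7, #8, #10, #12, #13; alternates → #14, #15, #16, #17.
So seat 8 is #13.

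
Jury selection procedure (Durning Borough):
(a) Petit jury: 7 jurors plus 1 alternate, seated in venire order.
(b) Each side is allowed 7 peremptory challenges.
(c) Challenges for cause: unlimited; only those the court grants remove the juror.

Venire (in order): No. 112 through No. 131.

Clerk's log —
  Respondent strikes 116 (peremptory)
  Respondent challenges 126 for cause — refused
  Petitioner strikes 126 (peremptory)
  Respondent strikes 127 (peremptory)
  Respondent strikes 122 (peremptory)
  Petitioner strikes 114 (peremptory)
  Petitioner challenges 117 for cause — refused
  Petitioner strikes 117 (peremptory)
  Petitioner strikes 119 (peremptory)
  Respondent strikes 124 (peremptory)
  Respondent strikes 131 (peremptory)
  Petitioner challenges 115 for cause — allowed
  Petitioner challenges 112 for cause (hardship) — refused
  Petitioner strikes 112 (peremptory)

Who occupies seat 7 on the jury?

Removed: #112, #114, #115, #116, #117, #119, #122, #124, #126, #127, #131.
Seating in order: seats 1–7 → #113, #118, #120, #121, #123, #125, #128; alternates → #129.
So seat 7 is #128.

128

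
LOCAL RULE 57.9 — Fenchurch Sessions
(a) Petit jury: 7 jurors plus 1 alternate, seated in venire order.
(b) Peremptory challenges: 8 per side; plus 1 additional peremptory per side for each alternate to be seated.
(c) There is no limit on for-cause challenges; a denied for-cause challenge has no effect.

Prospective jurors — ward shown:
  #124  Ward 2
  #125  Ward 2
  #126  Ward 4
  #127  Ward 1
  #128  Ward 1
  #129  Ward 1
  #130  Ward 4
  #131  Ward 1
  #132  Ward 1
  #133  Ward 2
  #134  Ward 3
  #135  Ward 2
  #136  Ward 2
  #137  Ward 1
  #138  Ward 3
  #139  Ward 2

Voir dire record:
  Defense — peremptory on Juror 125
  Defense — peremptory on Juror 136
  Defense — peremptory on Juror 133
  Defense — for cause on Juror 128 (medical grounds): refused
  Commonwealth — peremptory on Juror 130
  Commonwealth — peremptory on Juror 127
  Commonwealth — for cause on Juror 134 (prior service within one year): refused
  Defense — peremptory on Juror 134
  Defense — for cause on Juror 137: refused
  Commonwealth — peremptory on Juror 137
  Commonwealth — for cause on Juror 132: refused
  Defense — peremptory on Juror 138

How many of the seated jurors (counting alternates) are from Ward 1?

4

Removed: #125, #127, #130, #133, #134, #136, #137, #138.
Seated (8 incl. alternates): #124, #126, #128, #129, #131, #132, #135, #139.
Of those, in Ward 1: #128, #129, #131, #132 → 4.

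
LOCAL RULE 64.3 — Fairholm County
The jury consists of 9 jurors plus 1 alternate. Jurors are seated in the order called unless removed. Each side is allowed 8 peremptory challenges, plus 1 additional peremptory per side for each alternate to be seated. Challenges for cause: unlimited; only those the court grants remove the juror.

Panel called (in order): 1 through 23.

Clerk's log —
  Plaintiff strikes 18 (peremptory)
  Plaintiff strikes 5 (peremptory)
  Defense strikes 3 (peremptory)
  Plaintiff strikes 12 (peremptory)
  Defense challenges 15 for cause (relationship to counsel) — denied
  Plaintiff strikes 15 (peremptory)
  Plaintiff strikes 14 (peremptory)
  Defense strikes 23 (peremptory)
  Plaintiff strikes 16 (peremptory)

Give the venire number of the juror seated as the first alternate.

Removed: #3, #5, #12, #14, #15, #16, #18, #23.
Filling seats in venire order through position 10: #1, #2, #4, #6, #7, #8, #9, #10, #11, #13.
So alternate 1 is #13.

13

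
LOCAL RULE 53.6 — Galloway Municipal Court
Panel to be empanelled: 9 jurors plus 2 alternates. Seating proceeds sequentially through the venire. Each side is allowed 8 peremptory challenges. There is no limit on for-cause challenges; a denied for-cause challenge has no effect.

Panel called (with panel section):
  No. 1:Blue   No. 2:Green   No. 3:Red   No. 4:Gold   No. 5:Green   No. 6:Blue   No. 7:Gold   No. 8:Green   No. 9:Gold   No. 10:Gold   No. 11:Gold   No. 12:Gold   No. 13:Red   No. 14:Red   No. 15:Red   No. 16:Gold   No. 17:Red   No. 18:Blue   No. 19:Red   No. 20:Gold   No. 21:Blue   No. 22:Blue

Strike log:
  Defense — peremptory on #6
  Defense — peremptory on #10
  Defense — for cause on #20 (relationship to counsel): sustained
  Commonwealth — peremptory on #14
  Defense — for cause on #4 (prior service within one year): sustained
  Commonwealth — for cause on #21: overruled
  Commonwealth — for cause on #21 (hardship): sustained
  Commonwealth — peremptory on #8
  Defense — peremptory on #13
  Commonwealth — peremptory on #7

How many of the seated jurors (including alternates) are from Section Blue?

Removed: #4, #6, #7, #8, #10, #13, #14, #20, #21.
Seated (11 incl. alternates): #1, #2, #3, #5, #9, #11, #12, #15, #16, #17, #18.
Of those, in Section Blue: #1, #18 → 2.

2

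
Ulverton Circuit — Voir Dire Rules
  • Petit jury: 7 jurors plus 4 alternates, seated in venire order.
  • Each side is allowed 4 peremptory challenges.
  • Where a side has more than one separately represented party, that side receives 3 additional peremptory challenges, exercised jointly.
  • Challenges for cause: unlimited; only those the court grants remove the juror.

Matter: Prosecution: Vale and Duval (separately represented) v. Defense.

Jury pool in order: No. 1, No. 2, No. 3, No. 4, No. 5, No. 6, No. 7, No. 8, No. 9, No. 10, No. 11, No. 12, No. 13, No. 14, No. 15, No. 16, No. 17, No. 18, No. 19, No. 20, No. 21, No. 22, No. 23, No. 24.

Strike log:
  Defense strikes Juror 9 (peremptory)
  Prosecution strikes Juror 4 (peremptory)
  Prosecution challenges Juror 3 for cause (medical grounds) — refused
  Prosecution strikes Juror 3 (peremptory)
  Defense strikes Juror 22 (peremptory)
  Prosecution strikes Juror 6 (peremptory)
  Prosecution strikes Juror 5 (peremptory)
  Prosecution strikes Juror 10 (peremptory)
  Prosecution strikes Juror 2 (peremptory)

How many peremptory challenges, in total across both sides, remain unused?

Prosecution allotment: 4 base + 3 multi-party = 7. Defense allotment: 4.
Prosecution peremptories used: #4, #3, #6, #5, #10, #2 — 6 (the for-cause on #3 doesn't count).
Defense peremptories used: #9, #22 — 2.
Remaining: (7 − 6) + (4 − 2) = 3.

3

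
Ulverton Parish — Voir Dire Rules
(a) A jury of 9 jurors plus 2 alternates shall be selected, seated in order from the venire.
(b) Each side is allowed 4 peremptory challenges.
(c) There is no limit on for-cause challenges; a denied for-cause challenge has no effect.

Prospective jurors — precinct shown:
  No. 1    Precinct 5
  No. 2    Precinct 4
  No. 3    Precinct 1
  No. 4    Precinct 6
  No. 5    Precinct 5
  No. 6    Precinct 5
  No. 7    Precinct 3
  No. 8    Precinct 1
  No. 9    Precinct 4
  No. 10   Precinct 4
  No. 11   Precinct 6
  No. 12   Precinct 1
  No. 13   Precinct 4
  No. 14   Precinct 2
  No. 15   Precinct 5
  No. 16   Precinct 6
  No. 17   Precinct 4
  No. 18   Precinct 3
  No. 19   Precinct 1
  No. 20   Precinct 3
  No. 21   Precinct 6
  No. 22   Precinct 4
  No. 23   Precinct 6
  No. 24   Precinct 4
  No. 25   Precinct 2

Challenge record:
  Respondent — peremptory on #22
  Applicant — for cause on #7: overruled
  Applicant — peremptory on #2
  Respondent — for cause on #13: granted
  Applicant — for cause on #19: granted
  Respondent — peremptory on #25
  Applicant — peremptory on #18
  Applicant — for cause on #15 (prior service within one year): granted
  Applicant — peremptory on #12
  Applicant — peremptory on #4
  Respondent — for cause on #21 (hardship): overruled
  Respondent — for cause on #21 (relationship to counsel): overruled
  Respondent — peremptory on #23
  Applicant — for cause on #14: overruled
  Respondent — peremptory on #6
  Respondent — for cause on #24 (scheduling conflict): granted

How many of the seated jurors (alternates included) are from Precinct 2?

Removed: #2, #4, #6, #12, #13, #15, #18, #19, #22, #23, #24, #25.
Seated (11 incl. alternates): #1, #3, #5, #7, #8, #9, #10, #11, #14, #16, #17.
Of those, in Precinct 2: #14 → 1.

1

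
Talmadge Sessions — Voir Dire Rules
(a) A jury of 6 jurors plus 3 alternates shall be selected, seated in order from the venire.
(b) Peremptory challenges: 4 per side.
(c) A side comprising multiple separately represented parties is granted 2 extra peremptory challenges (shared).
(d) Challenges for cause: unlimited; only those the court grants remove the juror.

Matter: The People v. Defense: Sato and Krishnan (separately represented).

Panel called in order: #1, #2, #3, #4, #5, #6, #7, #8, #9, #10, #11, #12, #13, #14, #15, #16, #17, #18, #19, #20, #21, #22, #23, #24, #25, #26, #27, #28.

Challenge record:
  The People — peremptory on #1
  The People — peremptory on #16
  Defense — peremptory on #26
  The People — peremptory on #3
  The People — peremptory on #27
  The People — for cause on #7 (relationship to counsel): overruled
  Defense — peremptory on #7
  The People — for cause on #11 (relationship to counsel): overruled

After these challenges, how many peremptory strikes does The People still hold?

The People allotment: 4.
The People peremptories used: #1, #16, #3, #27 — 4 (for-cause on #7, #11 don't count).
Remaining: 4 − 4 = 0.

0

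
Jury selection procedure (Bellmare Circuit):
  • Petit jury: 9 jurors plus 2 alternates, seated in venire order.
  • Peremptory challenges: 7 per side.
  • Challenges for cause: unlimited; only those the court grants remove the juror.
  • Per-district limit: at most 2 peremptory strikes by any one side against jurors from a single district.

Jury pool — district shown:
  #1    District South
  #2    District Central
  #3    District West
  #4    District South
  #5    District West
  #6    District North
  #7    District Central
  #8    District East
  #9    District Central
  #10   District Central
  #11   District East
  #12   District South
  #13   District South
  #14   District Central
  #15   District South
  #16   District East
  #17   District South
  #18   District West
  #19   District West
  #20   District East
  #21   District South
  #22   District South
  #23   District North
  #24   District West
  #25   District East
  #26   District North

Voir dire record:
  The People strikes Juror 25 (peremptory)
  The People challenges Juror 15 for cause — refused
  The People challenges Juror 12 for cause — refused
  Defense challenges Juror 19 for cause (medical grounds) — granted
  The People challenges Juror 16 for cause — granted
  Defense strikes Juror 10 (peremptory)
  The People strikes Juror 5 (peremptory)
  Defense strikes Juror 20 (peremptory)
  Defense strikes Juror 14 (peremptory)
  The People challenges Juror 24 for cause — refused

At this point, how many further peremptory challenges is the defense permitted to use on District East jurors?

Defense peremptories so far: #10, #20, #14 — 3 of 7 used, 4 left overall.
Against District East: #20 — 1 used; per-district cap 2 leaves 1.
Binding limit: min(4, 1) = 1.

1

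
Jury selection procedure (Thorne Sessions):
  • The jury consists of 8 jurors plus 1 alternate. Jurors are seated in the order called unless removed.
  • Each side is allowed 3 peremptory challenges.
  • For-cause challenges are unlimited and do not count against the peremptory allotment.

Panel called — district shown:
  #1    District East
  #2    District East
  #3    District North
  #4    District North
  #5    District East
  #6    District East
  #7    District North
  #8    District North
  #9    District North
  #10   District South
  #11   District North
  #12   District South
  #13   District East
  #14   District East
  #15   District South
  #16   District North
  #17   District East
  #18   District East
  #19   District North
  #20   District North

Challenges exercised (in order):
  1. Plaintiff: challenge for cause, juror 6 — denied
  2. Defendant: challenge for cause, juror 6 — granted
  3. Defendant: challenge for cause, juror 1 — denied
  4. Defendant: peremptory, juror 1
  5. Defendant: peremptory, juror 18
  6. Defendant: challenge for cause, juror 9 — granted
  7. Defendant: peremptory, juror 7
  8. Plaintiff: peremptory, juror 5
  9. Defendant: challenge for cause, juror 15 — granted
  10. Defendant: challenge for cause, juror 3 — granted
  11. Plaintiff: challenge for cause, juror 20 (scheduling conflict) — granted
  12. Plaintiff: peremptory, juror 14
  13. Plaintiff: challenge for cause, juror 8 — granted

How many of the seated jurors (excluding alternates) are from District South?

2

Removed: #1, #3, #5, #6, #7, #8, #9, #14, #15, #18, #20.
Seated jurors 1–8: #2, #4, #10, #11, #12, #13, #16, #17 (alternates #19 not counted).
Of those, in District South: #10, #12 → 2.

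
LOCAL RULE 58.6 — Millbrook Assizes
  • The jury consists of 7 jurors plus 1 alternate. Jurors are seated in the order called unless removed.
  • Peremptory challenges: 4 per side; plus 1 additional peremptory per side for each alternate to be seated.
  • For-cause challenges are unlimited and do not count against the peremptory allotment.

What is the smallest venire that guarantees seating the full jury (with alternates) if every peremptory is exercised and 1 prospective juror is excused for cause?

19

Seats to fill: 7 + 1 alternates = 8.
Peremptories: 4 + 1×1 = 5 per side × 2 sides = 10.
For-cause removals: 1.
Minimum venire: 8 + 10 + 1 = 19.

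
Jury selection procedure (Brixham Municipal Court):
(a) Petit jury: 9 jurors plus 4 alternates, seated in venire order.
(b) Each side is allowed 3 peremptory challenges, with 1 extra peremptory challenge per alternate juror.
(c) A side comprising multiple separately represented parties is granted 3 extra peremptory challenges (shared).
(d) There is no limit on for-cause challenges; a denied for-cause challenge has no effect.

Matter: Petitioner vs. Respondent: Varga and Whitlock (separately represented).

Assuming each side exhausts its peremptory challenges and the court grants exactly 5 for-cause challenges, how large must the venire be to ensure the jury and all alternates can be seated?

35

Seats to fill: 9 + 4 alternates = 13.
Peremptories — Petitioner: 3 + 1×4 = 7; Respondent: 3 + 1×4 + 3 = 10; total 17.
For-cause removals: 5.
Minimum venire: 13 + 17 + 5 = 35.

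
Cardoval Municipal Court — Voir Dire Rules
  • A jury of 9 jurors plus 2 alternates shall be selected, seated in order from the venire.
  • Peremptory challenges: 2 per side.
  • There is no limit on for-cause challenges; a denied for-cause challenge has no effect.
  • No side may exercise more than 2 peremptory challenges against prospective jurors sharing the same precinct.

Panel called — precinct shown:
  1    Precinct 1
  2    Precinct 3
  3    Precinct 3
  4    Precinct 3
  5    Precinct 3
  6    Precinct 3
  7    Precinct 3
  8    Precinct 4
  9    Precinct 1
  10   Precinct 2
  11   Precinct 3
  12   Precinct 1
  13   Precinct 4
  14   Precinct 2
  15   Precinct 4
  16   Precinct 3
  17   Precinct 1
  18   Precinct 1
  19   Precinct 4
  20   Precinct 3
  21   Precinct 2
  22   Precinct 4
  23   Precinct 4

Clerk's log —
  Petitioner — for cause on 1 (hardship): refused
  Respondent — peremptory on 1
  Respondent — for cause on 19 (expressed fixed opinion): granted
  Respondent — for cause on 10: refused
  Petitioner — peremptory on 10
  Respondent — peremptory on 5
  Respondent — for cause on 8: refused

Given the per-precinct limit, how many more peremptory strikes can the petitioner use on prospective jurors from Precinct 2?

Petitioner peremptories so far: #10 — 1 of 2 used, 1 left overall.
Against Precinct 2: #10 — 1 used; per-precinct cap 2 leaves 1.
Binding limit: min(1, 1) = 1.

1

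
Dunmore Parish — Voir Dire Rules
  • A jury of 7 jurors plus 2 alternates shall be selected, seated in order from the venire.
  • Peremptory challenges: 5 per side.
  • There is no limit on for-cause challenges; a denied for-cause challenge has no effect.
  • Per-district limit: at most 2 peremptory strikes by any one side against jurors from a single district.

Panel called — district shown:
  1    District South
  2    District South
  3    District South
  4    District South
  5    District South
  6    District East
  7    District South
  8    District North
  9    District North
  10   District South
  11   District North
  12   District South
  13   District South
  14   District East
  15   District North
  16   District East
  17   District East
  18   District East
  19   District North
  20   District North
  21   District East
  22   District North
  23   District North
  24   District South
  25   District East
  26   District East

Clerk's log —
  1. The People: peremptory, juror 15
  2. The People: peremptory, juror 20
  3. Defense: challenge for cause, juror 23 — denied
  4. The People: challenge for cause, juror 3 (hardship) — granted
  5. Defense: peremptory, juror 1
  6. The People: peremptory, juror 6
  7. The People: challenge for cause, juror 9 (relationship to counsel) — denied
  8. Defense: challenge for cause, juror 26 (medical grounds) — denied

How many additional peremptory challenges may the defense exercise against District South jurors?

1

Defense peremptories so far: #1 — 1 of 5 used, 4 left overall.
Against District South: #1 — 1 used; per-district cap 2 leaves 1.
Binding limit: min(4, 1) = 1.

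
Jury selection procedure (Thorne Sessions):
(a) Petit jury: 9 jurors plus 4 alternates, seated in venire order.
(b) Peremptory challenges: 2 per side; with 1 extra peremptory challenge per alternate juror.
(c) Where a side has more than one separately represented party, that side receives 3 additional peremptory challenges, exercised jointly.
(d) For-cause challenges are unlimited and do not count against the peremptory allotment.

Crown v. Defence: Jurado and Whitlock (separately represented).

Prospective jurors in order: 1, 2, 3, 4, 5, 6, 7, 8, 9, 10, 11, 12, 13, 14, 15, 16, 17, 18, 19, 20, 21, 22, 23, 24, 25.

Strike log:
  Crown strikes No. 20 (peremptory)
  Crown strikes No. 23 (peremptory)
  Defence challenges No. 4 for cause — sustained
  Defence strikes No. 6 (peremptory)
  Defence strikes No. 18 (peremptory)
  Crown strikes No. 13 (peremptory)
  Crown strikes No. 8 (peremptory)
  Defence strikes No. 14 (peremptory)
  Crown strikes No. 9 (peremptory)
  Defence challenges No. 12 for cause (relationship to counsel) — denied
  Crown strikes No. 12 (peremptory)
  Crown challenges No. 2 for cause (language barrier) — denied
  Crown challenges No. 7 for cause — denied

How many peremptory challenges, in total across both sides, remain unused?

6

Crown allotment: 2 base + 1 × 4 alternates = 6. Defence allotment: 2 base + 1 × 4 alternates + 3 multi-party = 9.
Crown peremptories used: #20, #23, #13, #8, #9, #12 — 6 (for-cause on #2, #7 don't count).
Defence peremptories used: #6, #18, #14 — 3 (for-cause on #4, #12 don't count).
Remaining: (6 − 6) + (9 − 3) = 6.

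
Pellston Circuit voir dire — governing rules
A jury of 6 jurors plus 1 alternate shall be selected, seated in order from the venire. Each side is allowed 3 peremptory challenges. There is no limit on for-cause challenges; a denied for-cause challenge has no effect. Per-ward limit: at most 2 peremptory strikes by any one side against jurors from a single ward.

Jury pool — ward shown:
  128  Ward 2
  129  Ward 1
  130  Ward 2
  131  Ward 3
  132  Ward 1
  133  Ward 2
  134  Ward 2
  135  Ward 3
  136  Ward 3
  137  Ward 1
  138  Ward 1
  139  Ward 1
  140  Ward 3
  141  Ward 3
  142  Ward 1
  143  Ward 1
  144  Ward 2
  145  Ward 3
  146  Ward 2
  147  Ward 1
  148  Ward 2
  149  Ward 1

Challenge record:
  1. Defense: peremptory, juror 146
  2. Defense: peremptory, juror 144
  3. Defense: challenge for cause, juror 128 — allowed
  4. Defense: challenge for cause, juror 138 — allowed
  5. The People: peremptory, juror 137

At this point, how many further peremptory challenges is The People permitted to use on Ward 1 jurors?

The People peremptories so far: #137 — 1 of 3 used, 2 left overall.
Against Ward 1: #137 — 1 used; per-ward cap 2 leaves 1.
Binding limit: min(2, 1) = 1.

1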